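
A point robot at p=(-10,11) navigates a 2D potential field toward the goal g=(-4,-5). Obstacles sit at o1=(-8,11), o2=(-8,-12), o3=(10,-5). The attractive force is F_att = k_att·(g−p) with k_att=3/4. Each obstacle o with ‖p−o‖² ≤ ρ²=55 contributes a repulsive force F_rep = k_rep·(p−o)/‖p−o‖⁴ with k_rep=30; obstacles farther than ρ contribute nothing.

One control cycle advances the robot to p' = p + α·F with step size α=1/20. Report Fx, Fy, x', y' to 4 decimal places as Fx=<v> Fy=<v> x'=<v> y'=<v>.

Fx=0.7500 Fy=-12.0000 x'=-9.9625 y'=10.4000

F_att = 3/4·(g−p) = 3/4·(6,-16) = (4.5000,-12.0000)
o1: d²=4 ≤ ρ²=55; F_rep = 30·(-2,0)/4² = (-3.7500,0.0000)
o2: d²=533 > ρ²=55 → inactive
o3: d²=656 > ρ²=55 → inactive
F = F_att + ΣF_rep = (0.7500,-12.0000)
p' = p + 1/20·F = (-9.9625,10.4000)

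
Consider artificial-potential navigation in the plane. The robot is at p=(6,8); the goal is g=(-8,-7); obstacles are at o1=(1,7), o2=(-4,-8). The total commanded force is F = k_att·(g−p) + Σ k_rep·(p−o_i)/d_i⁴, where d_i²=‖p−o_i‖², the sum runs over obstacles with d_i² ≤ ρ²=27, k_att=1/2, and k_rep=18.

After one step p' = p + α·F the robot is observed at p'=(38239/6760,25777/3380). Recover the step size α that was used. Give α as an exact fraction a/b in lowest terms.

F_att = 1/2·(g−p) = 1/2·(-14,-15) = (-7.0000,-7.5000)
o1: d²=26 ≤ ρ²=27; F_rep = 18·(5,1)/26² = (0.1331,0.0266)
o2: d²=356 > ρ²=27 → inactive
F = F_att + ΣF_rep = (-6.8669,-7.4734)
Δp = p'−p = (-0.3433,-0.3737); α = Δx/Fx = (-2321/6760) / (-2321/338) = 1/20
check: Δy/Fy = (-1263/3380) / (-1263/169) = 1/20 ✓

α = 1/20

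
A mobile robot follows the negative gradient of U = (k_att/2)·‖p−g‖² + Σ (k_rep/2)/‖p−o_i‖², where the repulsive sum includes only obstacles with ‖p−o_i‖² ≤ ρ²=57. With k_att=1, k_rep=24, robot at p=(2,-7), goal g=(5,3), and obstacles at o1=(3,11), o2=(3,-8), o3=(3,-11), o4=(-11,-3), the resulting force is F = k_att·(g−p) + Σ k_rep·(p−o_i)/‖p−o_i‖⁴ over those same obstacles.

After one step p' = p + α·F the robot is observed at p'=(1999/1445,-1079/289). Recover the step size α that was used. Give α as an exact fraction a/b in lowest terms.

F_att = 1·(g−p) = 1·(3,10) = (3.0000,10.0000)
o1: d²=325 > ρ²=57 → inactive
o2: d²=2 ≤ ρ²=57; F_rep = 24·(-1,1)/2² = (-6.0000,6.0000)
o3: d²=17 ≤ ρ²=57; F_rep = 24·(-1,4)/17² = (-0.0830,0.3322)
o4: d²=185 > ρ²=57 → inactive
F = F_att + ΣF_rep = (-3.0830,16.3322)
Δp = p'−p = (-0.6166,3.2664); α = Δx/Fx = (-891/1445) / (-891/289) = 1/5
check: Δy/Fy = (944/289) / (4720/289) = 1/5 ✓

α = 1/5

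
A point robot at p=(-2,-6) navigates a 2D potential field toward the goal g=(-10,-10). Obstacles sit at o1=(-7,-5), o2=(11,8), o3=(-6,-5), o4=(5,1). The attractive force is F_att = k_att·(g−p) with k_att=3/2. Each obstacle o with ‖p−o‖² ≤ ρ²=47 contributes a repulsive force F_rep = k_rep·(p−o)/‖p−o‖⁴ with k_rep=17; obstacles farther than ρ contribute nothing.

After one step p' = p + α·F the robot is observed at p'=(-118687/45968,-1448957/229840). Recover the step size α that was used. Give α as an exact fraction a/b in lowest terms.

F_att = 3/2·(g−p) = 3/2·(-8,-4) = (-12.0000,-6.0000)
o1: d²=26 ≤ ρ²=47; F_rep = 17·(5,-1)/26² = (0.1257,-0.0251)
o2: d²=365 > ρ²=47 → inactive
o3: d²=17 ≤ ρ²=47; F_rep = 17·(4,-1)/17² = (0.2353,-0.0588)
o4: d²=98 > ρ²=47 → inactive
F = F_att + ΣF_rep = (-11.6390,-6.0840)
Δp = p'−p = (-0.5819,-0.3042); α = Δx/Fx = (-26751/45968) / (-133755/11492) = 1/20
check: Δy/Fy = (-69917/229840) / (-69917/11492) = 1/20 ✓

α = 1/20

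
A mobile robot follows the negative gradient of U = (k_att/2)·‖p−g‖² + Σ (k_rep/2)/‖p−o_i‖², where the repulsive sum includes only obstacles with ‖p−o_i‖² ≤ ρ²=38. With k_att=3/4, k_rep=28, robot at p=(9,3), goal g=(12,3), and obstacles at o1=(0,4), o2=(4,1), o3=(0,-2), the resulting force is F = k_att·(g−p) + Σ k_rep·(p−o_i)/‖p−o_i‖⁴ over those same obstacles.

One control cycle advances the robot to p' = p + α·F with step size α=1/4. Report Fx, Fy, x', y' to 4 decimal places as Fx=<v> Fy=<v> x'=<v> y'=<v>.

F_att = 3/4·(g−p) = 3/4·(3,0) = (2.2500,0.0000)
o1: d²=82 > ρ²=38 → inactive
o2: d²=29 ≤ ρ²=38; F_rep = 28·(5,2)/29² = (0.1665,0.0666)
o3: d²=106 > ρ²=38 → inactive
F = F_att + ΣF_rep = (2.4165,0.0666)
p' = p + 1/4·F = (9.6041,3.0166)

Fx=2.4165 Fy=0.0666 x'=9.6041 y'=3.0166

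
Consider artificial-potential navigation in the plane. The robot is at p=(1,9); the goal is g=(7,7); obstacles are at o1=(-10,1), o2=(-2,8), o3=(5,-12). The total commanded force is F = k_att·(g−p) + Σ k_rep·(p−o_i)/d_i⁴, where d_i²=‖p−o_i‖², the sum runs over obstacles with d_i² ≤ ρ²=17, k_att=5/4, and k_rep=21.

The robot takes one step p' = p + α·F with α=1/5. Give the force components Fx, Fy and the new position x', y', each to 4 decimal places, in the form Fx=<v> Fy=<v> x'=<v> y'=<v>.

Fx=8.1300 Fy=-2.2900 x'=2.6260 y'=8.5420

F_att = 5/4·(g−p) = 5/4·(6,-2) = (7.5000,-2.5000)
o1: d²=185 > ρ²=17 → inactive
o2: d²=10 ≤ ρ²=17; F_rep = 21·(3,1)/10² = (0.6300,0.2100)
o3: d²=457 > ρ²=17 → inactive
F = F_att + ΣF_rep = (8.1300,-2.2900)
p' = p + 1/5·F = (2.6260,8.5420)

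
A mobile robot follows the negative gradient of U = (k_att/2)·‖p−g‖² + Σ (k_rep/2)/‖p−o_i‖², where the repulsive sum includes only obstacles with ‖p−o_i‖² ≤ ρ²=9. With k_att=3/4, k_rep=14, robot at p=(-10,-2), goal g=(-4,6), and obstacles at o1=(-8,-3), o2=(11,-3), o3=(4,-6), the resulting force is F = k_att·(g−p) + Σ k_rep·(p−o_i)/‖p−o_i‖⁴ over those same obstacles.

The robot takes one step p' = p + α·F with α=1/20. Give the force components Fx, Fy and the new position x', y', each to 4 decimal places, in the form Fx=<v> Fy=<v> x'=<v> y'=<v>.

F_att = 3/4·(g−p) = 3/4·(6,8) = (4.5000,6.0000)
o1: d²=5 ≤ ρ²=9; F_rep = 14·(-2,1)/5² = (-1.1200,0.5600)
o2: d²=442 > ρ²=9 → inactive
o3: d²=212 > ρ²=9 → inactive
F = F_att + ΣF_rep = (3.3800,6.5600)
p' = p + 1/20·F = (-9.8310,-1.6720)

Fx=3.3800 Fy=6.5600 x'=-9.8310 y'=-1.6720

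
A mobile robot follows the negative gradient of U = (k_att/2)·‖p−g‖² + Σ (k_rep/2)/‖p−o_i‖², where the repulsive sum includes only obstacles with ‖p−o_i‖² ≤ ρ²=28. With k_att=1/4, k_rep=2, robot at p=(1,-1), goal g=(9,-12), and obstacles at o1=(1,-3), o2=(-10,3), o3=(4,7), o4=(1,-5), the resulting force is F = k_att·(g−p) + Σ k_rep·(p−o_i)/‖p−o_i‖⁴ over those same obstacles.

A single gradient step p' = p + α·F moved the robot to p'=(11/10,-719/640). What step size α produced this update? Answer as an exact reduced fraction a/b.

F_att = 1/4·(g−p) = 1/4·(8,-11) = (2.0000,-2.7500)
o1: d²=4 ≤ ρ²=28; F_rep = 2·(0,2)/4² = (0.0000,0.2500)
o2: d²=137 > ρ²=28 → inactive
o3: d²=73 > ρ²=28 → inactive
o4: d²=16 ≤ ρ²=28; F_rep = 2·(0,4)/16² = (0.0000,0.0312)
F = F_att + ΣF_rep = (2.0000,-2.4688)
Δp = p'−p = (0.1000,-0.1234); α = Δx/Fx = (1/10) / (2) = 1/20
check: Δy/Fy = (-79/640) / (-79/32) = 1/20 ✓

α = 1/20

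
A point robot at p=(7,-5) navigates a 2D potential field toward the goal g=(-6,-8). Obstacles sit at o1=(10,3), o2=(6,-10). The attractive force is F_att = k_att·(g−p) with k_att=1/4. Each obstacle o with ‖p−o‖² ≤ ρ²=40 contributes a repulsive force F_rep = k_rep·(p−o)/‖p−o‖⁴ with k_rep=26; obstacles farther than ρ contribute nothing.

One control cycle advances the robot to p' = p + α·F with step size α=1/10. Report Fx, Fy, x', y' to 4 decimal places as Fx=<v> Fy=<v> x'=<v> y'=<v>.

F_att = 1/4·(g−p) = 1/4·(-13,-3) = (-3.2500,-0.7500)
o1: d²=73 > ρ²=40 → inactive
o2: d²=26 ≤ ρ²=40; F_rep = 26·(1,5)/26² = (0.0385,0.1923)
F = F_att + ΣF_rep = (-3.2115,-0.5577)
p' = p + 1/10·F = (6.6788,-5.0558)

Fx=-3.2115 Fy=-0.5577 x'=6.6788 y'=-5.0558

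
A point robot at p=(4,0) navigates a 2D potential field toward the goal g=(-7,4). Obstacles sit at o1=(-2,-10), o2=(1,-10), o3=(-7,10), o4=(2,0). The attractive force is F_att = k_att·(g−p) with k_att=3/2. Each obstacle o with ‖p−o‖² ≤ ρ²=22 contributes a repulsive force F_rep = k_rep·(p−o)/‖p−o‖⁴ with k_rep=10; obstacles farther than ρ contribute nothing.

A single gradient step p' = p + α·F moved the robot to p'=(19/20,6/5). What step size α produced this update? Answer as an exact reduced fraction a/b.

F_att = 3/2·(g−p) = 3/2·(-11,4) = (-16.5000,6.0000)
o1: d²=136 > ρ²=22 → inactive
o2: d²=109 > ρ²=22 → inactive
o3: d²=221 > ρ²=22 → inactive
o4: d²=4 ≤ ρ²=22; F_rep = 10·(2,0)/4² = (1.2500,0.0000)
F = F_att + ΣF_rep = (-15.2500,6.0000)
Δp = p'−p = (-3.0500,1.2000); α = Δx/Fx = (-61/20) / (-61/4) = 1/5
check: Δy/Fy = (6/5) / (6) = 1/5 ✓

α = 1/5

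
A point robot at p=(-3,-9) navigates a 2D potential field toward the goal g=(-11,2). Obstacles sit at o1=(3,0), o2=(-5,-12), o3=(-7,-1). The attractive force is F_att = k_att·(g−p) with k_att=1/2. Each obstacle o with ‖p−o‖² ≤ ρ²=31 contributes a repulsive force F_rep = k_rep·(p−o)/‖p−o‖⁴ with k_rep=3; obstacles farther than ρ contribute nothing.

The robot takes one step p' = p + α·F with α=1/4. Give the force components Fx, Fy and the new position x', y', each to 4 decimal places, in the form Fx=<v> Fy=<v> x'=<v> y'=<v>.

Fx=-3.9645 Fy=5.5533 x'=-3.9911 y'=-7.6117

F_att = 1/2·(g−p) = 1/2·(-8,11) = (-4.0000,5.5000)
o1: d²=117 > ρ²=31 → inactive
o2: d²=13 ≤ ρ²=31; F_rep = 3·(2,3)/13² = (0.0355,0.0533)
o3: d²=80 > ρ²=31 → inactive
F = F_att + ΣF_rep = (-3.9645,5.5533)
p' = p + 1/4·F = (-3.9911,-7.6117)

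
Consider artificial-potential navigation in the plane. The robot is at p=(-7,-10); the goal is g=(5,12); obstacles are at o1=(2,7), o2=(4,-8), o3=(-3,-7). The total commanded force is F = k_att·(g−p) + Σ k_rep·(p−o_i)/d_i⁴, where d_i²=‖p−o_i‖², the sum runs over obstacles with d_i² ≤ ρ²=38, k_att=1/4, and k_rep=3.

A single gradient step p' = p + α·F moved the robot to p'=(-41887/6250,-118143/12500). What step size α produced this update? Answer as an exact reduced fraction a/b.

α = 1/10

F_att = 1/4·(g−p) = 1/4·(12,22) = (3.0000,5.5000)
o1: d²=370 > ρ²=38 → inactive
o2: d²=125 > ρ²=38 → inactive
o3: d²=25 ≤ ρ²=38; F_rep = 3·(-4,-3)/25² = (-0.0192,-0.0144)
F = F_att + ΣF_rep = (2.9808,5.4856)
Δp = p'−p = (0.2981,0.5486); α = Δx/Fx = (1863/6250) / (1863/625) = 1/10
check: Δy/Fy = (6857/12500) / (6857/1250) = 1/10 ✓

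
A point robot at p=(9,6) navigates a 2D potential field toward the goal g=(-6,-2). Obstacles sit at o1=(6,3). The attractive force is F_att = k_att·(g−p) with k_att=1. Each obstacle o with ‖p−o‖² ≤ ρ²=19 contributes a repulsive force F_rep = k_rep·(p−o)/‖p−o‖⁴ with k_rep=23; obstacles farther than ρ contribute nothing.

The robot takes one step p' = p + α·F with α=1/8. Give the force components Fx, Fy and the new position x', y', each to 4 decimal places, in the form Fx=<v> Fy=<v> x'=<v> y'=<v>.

F_att = 1·(g−p) = 1·(-15,-8) = (-15.0000,-8.0000)
o1: d²=18 ≤ ρ²=19; F_rep = 23·(3,3)/18² = (0.2130,0.2130)
F = F_att + ΣF_rep = (-14.7870,-7.7870)
p' = p + 1/8·F = (7.1516,5.0266)

Fx=-14.7870 Fy=-7.7870 x'=7.1516 y'=5.0266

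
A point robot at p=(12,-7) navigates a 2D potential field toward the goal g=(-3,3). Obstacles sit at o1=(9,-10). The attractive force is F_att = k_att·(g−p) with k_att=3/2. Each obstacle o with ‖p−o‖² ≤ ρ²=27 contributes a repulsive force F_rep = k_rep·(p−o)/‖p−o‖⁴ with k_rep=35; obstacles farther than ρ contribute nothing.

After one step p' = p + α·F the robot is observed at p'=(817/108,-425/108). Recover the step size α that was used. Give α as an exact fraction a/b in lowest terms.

F_att = 3/2·(g−p) = 3/2·(-15,10) = (-22.5000,15.0000)
o1: d²=18 ≤ ρ²=27; F_rep = 35·(3,3)/18² = (0.3241,0.3241)
F = F_att + ΣF_rep = (-22.1759,15.3241)
Δp = p'−p = (-4.4352,3.0648); α = Δx/Fx = (-479/108) / (-2395/108) = 1/5
check: Δy/Fy = (331/108) / (1655/108) = 1/5 ✓

α = 1/5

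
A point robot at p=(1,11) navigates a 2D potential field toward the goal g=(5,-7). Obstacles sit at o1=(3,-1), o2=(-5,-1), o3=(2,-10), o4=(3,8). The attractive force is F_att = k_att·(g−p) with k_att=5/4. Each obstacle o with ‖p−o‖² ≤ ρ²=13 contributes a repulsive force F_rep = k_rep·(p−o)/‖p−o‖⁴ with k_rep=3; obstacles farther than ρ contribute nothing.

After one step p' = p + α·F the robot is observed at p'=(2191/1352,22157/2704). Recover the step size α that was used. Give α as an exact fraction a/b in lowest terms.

α = 1/8

F_att = 5/4·(g−p) = 5/4·(4,-18) = (5.0000,-22.5000)
o1: d²=148 > ρ²=13 → inactive
o2: d²=180 > ρ²=13 → inactive
o3: d²=442 > ρ²=13 → inactive
o4: d²=13 ≤ ρ²=13; F_rep = 3·(-2,3)/13² = (-0.0355,0.0533)
F = F_att + ΣF_rep = (4.9645,-22.4467)
Δp = p'−p = (0.6206,-2.8058); α = Δx/Fx = (839/1352) / (839/169) = 1/8
check: Δy/Fy = (-7587/2704) / (-7587/338) = 1/8 ✓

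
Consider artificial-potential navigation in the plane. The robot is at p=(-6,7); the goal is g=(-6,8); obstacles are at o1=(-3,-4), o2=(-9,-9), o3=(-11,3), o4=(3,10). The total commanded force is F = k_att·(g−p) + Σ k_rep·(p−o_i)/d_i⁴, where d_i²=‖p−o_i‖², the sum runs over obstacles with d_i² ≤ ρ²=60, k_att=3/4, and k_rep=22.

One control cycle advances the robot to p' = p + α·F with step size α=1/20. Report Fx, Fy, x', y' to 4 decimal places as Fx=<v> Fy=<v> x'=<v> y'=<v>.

Fx=0.0654 Fy=0.8023 x'=-5.9967 y'=7.0401

F_att = 3/4·(g−p) = 3/4·(0,1) = (0.0000,0.7500)
o1: d²=130 > ρ²=60 → inactive
o2: d²=265 > ρ²=60 → inactive
o3: d²=41 ≤ ρ²=60; F_rep = 22·(5,4)/41² = (0.0654,0.0523)
o4: d²=90 > ρ²=60 → inactive
F = F_att + ΣF_rep = (0.0654,0.8023)
p' = p + 1/20·F = (-5.9967,7.0401)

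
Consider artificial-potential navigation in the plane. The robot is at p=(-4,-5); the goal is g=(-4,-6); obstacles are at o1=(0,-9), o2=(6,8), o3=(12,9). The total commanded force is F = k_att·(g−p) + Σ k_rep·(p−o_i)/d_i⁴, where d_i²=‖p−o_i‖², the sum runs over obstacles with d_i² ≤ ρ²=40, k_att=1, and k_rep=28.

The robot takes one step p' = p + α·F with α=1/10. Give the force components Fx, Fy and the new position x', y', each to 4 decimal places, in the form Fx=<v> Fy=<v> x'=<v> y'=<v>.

F_att = 1·(g−p) = 1·(0,-1) = (0.0000,-1.0000)
o1: d²=32 ≤ ρ²=40; F_rep = 28·(-4,4)/32² = (-0.1094,0.1094)
o2: d²=269 > ρ²=40 → inactive
o3: d²=452 > ρ²=40 → inactive
F = F_att + ΣF_rep = (-0.1094,-0.8906)
p' = p + 1/10·F = (-4.0109,-5.0891)

Fx=-0.1094 Fy=-0.8906 x'=-4.0109 y'=-5.0891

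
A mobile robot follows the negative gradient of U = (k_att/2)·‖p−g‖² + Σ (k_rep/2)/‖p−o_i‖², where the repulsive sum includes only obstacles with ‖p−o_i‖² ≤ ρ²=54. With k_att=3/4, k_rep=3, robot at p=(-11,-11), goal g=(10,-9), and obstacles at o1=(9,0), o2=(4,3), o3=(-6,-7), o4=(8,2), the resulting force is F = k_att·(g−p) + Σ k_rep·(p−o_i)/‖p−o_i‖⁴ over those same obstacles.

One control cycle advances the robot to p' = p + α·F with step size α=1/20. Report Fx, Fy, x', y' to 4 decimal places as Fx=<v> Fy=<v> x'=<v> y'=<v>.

Fx=15.7411 Fy=1.4929 x'=-10.2129 y'=-10.9254

F_att = 3/4·(g−p) = 3/4·(21,2) = (15.7500,1.5000)
o1: d²=521 > ρ²=54 → inactive
o2: d²=421 > ρ²=54 → inactive
o3: d²=41 ≤ ρ²=54; F_rep = 3·(-5,-4)/41² = (-0.0089,-0.0071)
o4: d²=530 > ρ²=54 → inactive
F = F_att + ΣF_rep = (15.7411,1.4929)
p' = p + 1/20·F = (-10.2129,-10.9254)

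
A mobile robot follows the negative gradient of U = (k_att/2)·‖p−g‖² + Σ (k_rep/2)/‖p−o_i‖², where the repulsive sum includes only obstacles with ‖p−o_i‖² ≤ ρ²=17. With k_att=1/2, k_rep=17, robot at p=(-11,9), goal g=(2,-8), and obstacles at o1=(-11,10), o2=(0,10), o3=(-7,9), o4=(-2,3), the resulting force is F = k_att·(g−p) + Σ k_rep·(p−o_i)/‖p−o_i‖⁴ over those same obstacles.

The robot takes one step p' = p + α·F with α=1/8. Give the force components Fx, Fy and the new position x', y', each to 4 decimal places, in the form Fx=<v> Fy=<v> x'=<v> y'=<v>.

Fx=6.2344 Fy=-25.5000 x'=-10.2207 y'=5.8125

F_att = 1/2·(g−p) = 1/2·(13,-17) = (6.5000,-8.5000)
o1: d²=1 ≤ ρ²=17; F_rep = 17·(0,-1)/1² = (0.0000,-17.0000)
o2: d²=122 > ρ²=17 → inactive
o3: d²=16 ≤ ρ²=17; F_rep = 17·(-4,0)/16² = (-0.2656,0.0000)
o4: d²=117 > ρ²=17 → inactive
F = F_att + ΣF_rep = (6.2344,-25.5000)
p' = p + 1/8·F = (-10.2207,5.8125)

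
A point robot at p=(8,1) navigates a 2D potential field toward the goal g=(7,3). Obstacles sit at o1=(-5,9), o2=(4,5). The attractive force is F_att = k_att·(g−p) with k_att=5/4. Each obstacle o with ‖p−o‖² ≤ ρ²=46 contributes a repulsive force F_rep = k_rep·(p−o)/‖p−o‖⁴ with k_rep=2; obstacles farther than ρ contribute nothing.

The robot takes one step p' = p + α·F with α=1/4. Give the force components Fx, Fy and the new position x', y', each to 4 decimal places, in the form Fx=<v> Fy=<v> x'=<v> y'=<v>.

Fx=-1.2422 Fy=2.4922 x'=7.6895 y'=1.6230

F_att = 5/4·(g−p) = 5/4·(-1,2) = (-1.2500,2.5000)
o1: d²=233 > ρ²=46 → inactive
o2: d²=32 ≤ ρ²=46; F_rep = 2·(4,-4)/32² = (0.0078,-0.0078)
F = F_att + ΣF_rep = (-1.2422,2.4922)
p' = p + 1/4·F = (7.6895,1.6230)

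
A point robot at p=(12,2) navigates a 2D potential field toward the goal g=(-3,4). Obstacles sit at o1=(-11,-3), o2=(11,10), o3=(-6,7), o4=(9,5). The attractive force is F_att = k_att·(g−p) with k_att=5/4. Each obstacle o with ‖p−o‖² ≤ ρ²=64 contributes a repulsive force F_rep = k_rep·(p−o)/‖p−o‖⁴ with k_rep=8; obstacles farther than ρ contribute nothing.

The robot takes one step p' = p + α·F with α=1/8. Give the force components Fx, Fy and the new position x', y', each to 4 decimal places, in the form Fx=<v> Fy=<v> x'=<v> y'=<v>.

F_att = 5/4·(g−p) = 5/4·(-15,2) = (-18.7500,2.5000)
o1: d²=554 > ρ²=64 → inactive
o2: d²=65 > ρ²=64 → inactive
o3: d²=349 > ρ²=64 → inactive
o4: d²=18 ≤ ρ²=64; F_rep = 8·(3,-3)/18² = (0.0741,-0.0741)
F = F_att + ΣF_rep = (-18.6759,2.4259)
p' = p + 1/8·F = (9.6655,2.3032)

Fx=-18.6759 Fy=2.4259 x'=9.6655 y'=2.3032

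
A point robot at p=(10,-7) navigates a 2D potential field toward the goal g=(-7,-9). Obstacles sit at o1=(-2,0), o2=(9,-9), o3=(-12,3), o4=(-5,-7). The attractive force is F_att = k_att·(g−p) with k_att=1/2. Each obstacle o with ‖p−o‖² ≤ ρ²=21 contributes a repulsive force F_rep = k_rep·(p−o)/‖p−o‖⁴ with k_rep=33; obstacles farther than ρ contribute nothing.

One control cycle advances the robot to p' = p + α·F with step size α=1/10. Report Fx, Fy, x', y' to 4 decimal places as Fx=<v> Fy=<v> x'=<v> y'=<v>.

F_att = 1/2·(g−p) = 1/2·(-17,-2) = (-8.5000,-1.0000)
o1: d²=193 > ρ²=21 → inactive
o2: d²=5 ≤ ρ²=21; F_rep = 33·(1,2)/5² = (1.3200,2.6400)
o3: d²=584 > ρ²=21 → inactive
o4: d²=225 > ρ²=21 → inactive
F = F_att + ΣF_rep = (-7.1800,1.6400)
p' = p + 1/10·F = (9.2820,-6.8360)

Fx=-7.1800 Fy=1.6400 x'=9.2820 y'=-6.8360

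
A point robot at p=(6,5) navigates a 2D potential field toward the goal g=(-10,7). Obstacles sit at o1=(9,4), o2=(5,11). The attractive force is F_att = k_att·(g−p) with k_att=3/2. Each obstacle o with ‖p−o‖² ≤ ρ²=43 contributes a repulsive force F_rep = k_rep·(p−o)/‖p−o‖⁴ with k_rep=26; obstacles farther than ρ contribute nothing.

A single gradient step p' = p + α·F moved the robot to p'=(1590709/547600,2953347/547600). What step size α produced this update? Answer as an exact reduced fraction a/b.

F_att = 3/2·(g−p) = 3/2·(-16,2) = (-24.0000,3.0000)
o1: d²=10 ≤ ρ²=43; F_rep = 26·(-3,1)/10² = (-0.7800,0.2600)
o2: d²=37 ≤ ρ²=43; F_rep = 26·(1,-6)/37² = (0.0190,-0.1140)
F = F_att + ΣF_rep = (-24.7610,3.1460)
Δp = p'−p = (-3.0951,0.3933); α = Δx/Fx = (-1694891/547600) / (-1694891/68450) = 1/8
check: Δy/Fy = (215347/547600) / (215347/68450) = 1/8 ✓

α = 1/8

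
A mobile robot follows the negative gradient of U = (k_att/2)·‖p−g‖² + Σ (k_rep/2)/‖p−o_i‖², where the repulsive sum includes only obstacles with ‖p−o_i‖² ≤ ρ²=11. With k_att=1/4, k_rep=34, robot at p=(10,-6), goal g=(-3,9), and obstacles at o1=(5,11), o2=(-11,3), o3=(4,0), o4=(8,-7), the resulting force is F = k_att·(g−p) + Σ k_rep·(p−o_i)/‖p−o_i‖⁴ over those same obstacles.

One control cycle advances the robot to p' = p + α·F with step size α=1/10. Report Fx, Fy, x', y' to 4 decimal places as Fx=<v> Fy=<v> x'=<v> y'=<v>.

Fx=-0.5300 Fy=5.1100 x'=9.9470 y'=-5.4890

F_att = 1/4·(g−p) = 1/4·(-13,15) = (-3.2500,3.7500)
o1: d²=314 > ρ²=11 → inactive
o2: d²=522 > ρ²=11 → inactive
o3: d²=72 > ρ²=11 → inactive
o4: d²=5 ≤ ρ²=11; F_rep = 34·(2,1)/5² = (2.7200,1.3600)
F = F_att + ΣF_rep = (-0.5300,5.1100)
p' = p + 1/10·F = (9.9470,-5.4890)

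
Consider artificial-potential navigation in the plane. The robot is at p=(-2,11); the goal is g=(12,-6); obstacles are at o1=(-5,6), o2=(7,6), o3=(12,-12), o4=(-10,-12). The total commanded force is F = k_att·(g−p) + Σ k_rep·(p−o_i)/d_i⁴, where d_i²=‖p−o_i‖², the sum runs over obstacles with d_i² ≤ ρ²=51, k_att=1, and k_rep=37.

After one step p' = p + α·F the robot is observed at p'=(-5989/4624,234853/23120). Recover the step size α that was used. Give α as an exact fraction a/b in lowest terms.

α = 1/20

F_att = 1·(g−p) = 1·(14,-17) = (14.0000,-17.0000)
o1: d²=34 ≤ ρ²=51; F_rep = 37·(3,5)/34² = (0.0960,0.1600)
o2: d²=106 > ρ²=51 → inactive
o3: d²=725 > ρ²=51 → inactive
o4: d²=593 > ρ²=51 → inactive
F = F_att + ΣF_rep = (14.0960,-16.8400)
Δp = p'−p = (0.7048,-0.8420); α = Δx/Fx = (3259/4624) / (16295/1156) = 1/20
check: Δy/Fy = (-19467/23120) / (-19467/1156) = 1/20 ✓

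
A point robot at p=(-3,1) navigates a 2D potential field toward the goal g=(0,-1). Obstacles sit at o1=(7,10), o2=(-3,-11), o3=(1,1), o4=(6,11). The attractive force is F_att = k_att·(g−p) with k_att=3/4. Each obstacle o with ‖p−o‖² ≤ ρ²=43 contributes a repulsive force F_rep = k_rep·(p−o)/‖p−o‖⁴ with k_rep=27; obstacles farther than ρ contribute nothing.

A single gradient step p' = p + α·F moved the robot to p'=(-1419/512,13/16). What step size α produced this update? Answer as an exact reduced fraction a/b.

F_att = 3/4·(g−p) = 3/4·(3,-2) = (2.2500,-1.5000)
o1: d²=181 > ρ²=43 → inactive
o2: d²=144 > ρ²=43 → inactive
o3: d²=16 ≤ ρ²=43; F_rep = 27·(-4,0)/16² = (-0.4219,0.0000)
o4: d²=181 > ρ²=43 → inactive
F = F_att + ΣF_rep = (1.8281,-1.5000)
Δp = p'−p = (0.2285,-0.1875); α = Δx/Fx = (117/512) / (117/64) = 1/8
check: Δy/Fy = (-3/16) / (-3/2) = 1/8 ✓

α = 1/8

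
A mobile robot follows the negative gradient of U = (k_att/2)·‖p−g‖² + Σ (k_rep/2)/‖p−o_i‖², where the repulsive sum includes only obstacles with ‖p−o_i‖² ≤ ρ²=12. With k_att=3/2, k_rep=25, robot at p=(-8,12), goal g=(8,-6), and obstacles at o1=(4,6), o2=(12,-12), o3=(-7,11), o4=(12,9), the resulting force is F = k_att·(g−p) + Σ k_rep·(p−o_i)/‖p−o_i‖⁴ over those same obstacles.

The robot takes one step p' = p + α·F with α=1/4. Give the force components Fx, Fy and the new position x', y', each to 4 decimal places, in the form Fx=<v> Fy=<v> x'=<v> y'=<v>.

Fx=17.7500 Fy=-20.7500 x'=-3.5625 y'=6.8125

F_att = 3/2·(g−p) = 3/2·(16,-18) = (24.0000,-27.0000)
o1: d²=180 > ρ²=12 → inactive
o2: d²=976 > ρ²=12 → inactive
o3: d²=2 ≤ ρ²=12; F_rep = 25·(-1,1)/2² = (-6.2500,6.2500)
o4: d²=409 > ρ²=12 → inactive
F = F_att + ΣF_rep = (17.7500,-20.7500)
p' = p + 1/4·F = (-3.5625,6.8125)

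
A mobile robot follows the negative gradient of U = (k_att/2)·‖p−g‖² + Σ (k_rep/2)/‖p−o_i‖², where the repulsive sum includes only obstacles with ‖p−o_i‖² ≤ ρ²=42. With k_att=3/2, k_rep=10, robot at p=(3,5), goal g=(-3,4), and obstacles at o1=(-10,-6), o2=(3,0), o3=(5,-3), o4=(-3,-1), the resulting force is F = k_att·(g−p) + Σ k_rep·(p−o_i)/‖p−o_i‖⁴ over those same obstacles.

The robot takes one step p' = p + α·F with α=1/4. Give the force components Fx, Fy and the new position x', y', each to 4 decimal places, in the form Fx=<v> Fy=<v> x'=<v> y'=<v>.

Fx=-9.0000 Fy=-1.4200 x'=0.7500 y'=4.6450

F_att = 3/2·(g−p) = 3/2·(-6,-1) = (-9.0000,-1.5000)
o1: d²=290 > ρ²=42 → inactive
o2: d²=25 ≤ ρ²=42; F_rep = 10·(0,5)/25² = (0.0000,0.0800)
o3: d²=68 > ρ²=42 → inactive
o4: d²=72 > ρ²=42 → inactive
F = F_att + ΣF_rep = (-9.0000,-1.4200)
p' = p + 1/4·F = (0.7500,4.6450)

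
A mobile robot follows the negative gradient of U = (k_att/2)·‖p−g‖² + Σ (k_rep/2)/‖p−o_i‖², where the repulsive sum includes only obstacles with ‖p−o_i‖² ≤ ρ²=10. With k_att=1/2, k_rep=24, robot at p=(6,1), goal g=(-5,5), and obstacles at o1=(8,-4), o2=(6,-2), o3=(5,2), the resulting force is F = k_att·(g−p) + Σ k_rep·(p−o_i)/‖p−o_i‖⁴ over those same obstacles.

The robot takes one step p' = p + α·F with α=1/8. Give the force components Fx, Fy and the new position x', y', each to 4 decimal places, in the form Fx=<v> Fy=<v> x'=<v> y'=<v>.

F_att = 1/2·(g−p) = 1/2·(-11,4) = (-5.5000,2.0000)
o1: d²=29 > ρ²=10 → inactive
o2: d²=9 ≤ ρ²=10; F_rep = 24·(0,3)/9² = (0.0000,0.8889)
o3: d²=2 ≤ ρ²=10; F_rep = 24·(1,-1)/2² = (6.0000,-6.0000)
F = F_att + ΣF_rep = (0.5000,-3.1111)
p' = p + 1/8·F = (6.0625,0.6111)

Fx=0.5000 Fy=-3.1111 x'=6.0625 y'=0.6111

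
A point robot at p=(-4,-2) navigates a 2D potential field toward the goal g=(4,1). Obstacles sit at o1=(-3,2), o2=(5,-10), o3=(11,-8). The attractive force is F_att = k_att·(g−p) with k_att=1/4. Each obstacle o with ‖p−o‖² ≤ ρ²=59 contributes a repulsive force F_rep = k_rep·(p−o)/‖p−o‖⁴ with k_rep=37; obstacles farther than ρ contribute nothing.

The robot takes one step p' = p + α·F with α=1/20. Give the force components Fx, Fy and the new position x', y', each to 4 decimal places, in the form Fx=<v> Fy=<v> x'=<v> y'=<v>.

Fx=1.8720 Fy=0.2379 x'=-3.9064 y'=-1.9881

F_att = 1/4·(g−p) = 1/4·(8,3) = (2.0000,0.7500)
o1: d²=17 ≤ ρ²=59; F_rep = 37·(-1,-4)/17² = (-0.1280,-0.5121)
o2: d²=145 > ρ²=59 → inactive
o3: d²=261 > ρ²=59 → inactive
F = F_att + ΣF_rep = (1.8720,0.2379)
p' = p + 1/20·F = (-3.9064,-1.9881)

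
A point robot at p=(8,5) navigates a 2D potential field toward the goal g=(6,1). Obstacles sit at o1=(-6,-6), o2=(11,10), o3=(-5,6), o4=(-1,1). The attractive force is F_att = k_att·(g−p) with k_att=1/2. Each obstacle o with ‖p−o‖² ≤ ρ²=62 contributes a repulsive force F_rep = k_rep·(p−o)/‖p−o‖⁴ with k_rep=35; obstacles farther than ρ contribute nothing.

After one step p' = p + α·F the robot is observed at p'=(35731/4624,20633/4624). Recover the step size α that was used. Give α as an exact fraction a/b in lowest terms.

α = 1/4

F_att = 1/2·(g−p) = 1/2·(-2,-4) = (-1.0000,-2.0000)
o1: d²=317 > ρ²=62 → inactive
o2: d²=34 ≤ ρ²=62; F_rep = 35·(-3,-5)/34² = (-0.0908,-0.1514)
o3: d²=170 > ρ²=62 → inactive
o4: d²=97 > ρ²=62 → inactive
F = F_att + ΣF_rep = (-1.0908,-2.1514)
Δp = p'−p = (-0.2727,-0.5378); α = Δx/Fx = (-1261/4624) / (-1261/1156) = 1/4
check: Δy/Fy = (-2487/4624) / (-2487/1156) = 1/4 ✓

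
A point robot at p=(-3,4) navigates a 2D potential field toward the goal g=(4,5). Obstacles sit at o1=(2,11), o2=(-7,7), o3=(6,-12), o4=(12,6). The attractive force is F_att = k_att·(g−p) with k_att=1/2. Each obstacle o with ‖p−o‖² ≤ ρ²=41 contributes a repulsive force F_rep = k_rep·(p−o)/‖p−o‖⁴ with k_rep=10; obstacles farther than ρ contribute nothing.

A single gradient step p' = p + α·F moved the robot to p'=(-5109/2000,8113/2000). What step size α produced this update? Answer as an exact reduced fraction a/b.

α = 1/8

F_att = 1/2·(g−p) = 1/2·(7,1) = (3.5000,0.5000)
o1: d²=74 > ρ²=41 → inactive
o2: d²=25 ≤ ρ²=41; F_rep = 10·(4,-3)/25² = (0.0640,-0.0480)
o3: d²=337 > ρ²=41 → inactive
o4: d²=229 > ρ²=41 → inactive
F = F_att + ΣF_rep = (3.5640,0.4520)
Δp = p'−p = (0.4455,0.0565); α = Δx/Fx = (891/2000) / (891/250) = 1/8
check: Δy/Fy = (113/2000) / (113/250) = 1/8 ✓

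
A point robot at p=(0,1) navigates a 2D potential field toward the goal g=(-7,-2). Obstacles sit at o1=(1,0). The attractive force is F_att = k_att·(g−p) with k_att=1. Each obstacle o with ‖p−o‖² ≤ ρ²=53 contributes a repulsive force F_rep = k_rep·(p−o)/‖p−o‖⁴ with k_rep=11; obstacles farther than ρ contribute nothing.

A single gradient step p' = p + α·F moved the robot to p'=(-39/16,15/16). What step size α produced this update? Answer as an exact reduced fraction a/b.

F_att = 1·(g−p) = 1·(-7,-3) = (-7.0000,-3.0000)
o1: d²=2 ≤ ρ²=53; F_rep = 11·(-1,1)/2² = (-2.7500,2.7500)
F = F_att + ΣF_rep = (-9.7500,-0.2500)
Δp = p'−p = (-2.4375,-0.0625); α = Δx/Fx = (-39/16) / (-39/4) = 1/4
check: Δy/Fy = (-1/16) / (-1/4) = 1/4 ✓

α = 1/4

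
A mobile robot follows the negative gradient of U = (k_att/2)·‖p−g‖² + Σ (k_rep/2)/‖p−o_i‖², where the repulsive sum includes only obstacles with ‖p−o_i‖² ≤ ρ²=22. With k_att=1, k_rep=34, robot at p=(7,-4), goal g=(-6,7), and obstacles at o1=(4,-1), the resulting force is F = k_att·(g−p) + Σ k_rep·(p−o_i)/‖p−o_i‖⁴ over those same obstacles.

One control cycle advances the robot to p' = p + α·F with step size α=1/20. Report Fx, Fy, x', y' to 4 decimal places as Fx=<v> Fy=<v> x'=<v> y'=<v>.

Fx=-12.6852 Fy=10.6852 x'=6.3657 y'=-3.4657

F_att = 1·(g−p) = 1·(-13,11) = (-13.0000,11.0000)
o1: d²=18 ≤ ρ²=22; F_rep = 34·(3,-3)/18² = (0.3148,-0.3148)
F = F_att + ΣF_rep = (-12.6852,10.6852)
p' = p + 1/20·F = (6.3657,-3.4657)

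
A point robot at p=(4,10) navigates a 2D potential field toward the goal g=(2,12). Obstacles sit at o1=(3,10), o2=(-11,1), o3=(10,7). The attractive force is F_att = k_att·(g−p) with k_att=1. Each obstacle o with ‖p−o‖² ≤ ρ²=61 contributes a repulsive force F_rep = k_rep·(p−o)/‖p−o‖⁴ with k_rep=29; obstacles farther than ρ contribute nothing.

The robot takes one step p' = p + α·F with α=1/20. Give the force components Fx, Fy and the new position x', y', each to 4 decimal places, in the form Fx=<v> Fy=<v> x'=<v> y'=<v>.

Fx=26.9141 Fy=2.0430 x'=5.3457 y'=10.1021

F_att = 1·(g−p) = 1·(-2,2) = (-2.0000,2.0000)
o1: d²=1 ≤ ρ²=61; F_rep = 29·(1,0)/1² = (29.0000,0.0000)
o2: d²=306 > ρ²=61 → inactive
o3: d²=45 ≤ ρ²=61; F_rep = 29·(-6,3)/45² = (-0.0859,0.0430)
F = F_att + ΣF_rep = (26.9141,2.0430)
p' = p + 1/20·F = (5.3457,10.1021)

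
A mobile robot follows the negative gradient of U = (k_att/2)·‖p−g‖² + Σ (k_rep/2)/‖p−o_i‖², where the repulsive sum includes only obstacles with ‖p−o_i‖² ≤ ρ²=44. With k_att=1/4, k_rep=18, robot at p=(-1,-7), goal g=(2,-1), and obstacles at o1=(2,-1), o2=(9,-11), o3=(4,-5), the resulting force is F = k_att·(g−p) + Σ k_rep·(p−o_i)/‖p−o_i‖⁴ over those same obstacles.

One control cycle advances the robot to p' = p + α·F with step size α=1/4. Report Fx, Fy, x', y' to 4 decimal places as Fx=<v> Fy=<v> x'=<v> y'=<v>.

Fx=0.6430 Fy=1.4572 x'=-0.8393 y'=-6.6357

F_att = 1/4·(g−p) = 1/4·(3,6) = (0.7500,1.5000)
o1: d²=45 > ρ²=44 → inactive
o2: d²=116 > ρ²=44 → inactive
o3: d²=29 ≤ ρ²=44; F_rep = 18·(-5,-2)/29² = (-0.1070,-0.0428)
F = F_att + ΣF_rep = (0.6430,1.4572)
p' = p + 1/4·F = (-0.8393,-6.6357)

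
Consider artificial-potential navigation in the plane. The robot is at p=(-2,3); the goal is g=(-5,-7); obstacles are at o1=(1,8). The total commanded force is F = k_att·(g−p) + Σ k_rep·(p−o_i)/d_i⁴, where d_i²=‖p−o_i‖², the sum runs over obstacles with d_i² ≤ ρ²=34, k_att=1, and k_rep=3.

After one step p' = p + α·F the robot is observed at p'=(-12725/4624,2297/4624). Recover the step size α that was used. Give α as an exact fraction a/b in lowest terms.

α = 1/4

F_att = 1·(g−p) = 1·(-3,-10) = (-3.0000,-10.0000)
o1: d²=34 ≤ ρ²=34; F_rep = 3·(-3,-5)/34² = (-0.0078,-0.0130)
F = F_att + ΣF_rep = (-3.0078,-10.0130)
Δp = p'−p = (-0.7519,-2.5032); α = Δx/Fx = (-3477/4624) / (-3477/1156) = 1/4
check: Δy/Fy = (-11575/4624) / (-11575/1156) = 1/4 ✓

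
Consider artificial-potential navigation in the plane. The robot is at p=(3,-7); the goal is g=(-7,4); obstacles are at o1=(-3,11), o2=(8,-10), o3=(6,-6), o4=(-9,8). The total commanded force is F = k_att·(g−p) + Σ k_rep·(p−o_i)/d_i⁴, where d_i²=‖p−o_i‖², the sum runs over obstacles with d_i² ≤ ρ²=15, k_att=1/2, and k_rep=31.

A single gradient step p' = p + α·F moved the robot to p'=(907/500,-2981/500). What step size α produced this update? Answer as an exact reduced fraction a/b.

α = 1/5

F_att = 1/2·(g−p) = 1/2·(-10,11) = (-5.0000,5.5000)
o1: d²=360 > ρ²=15 → inactive
o2: d²=34 > ρ²=15 → inactive
o3: d²=10 ≤ ρ²=15; F_rep = 31·(-3,-1)/10² = (-0.9300,-0.3100)
o4: d²=369 > ρ²=15 → inactive
F = F_att + ΣF_rep = (-5.9300,5.1900)
Δp = p'−p = (-1.1860,1.0380); α = Δx/Fx = (-593/500) / (-593/100) = 1/5
check: Δy/Fy = (519/500) / (519/100) = 1/5 ✓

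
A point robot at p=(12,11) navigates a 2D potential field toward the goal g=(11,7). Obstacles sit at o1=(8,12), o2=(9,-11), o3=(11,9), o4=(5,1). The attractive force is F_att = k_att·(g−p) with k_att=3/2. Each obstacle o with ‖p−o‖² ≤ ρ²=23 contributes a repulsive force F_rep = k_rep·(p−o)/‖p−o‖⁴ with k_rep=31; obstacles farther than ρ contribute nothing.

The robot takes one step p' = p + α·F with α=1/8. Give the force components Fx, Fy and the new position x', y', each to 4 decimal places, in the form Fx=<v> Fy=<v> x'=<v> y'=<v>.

F_att = 3/2·(g−p) = 3/2·(-1,-4) = (-1.5000,-6.0000)
o1: d²=17 ≤ ρ²=23; F_rep = 31·(4,-1)/17² = (0.4291,-0.1073)
o2: d²=493 > ρ²=23 → inactive
o3: d²=5 ≤ ρ²=23; F_rep = 31·(1,2)/5² = (1.2400,2.4800)
o4: d²=149 > ρ²=23 → inactive
F = F_att + ΣF_rep = (0.1691,-3.6273)
p' = p + 1/8·F = (12.0211,10.5466)

Fx=0.1691 Fy=-3.6273 x'=12.0211 y'=10.5466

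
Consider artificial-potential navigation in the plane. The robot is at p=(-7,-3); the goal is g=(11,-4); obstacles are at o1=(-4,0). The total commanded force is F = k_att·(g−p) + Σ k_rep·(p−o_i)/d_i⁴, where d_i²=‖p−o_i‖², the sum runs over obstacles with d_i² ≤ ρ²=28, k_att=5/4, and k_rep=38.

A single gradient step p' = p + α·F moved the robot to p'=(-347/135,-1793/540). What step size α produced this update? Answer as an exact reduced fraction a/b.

α = 1/5

F_att = 5/4·(g−p) = 5/4·(18,-1) = (22.5000,-1.2500)
o1: d²=18 ≤ ρ²=28; F_rep = 38·(-3,-3)/18² = (-0.3519,-0.3519)
F = F_att + ΣF_rep = (22.1481,-1.6019)
Δp = p'−p = (4.4296,-0.3204); α = Δx/Fx = (598/135) / (598/27) = 1/5
check: Δy/Fy = (-173/540) / (-173/108) = 1/5 ✓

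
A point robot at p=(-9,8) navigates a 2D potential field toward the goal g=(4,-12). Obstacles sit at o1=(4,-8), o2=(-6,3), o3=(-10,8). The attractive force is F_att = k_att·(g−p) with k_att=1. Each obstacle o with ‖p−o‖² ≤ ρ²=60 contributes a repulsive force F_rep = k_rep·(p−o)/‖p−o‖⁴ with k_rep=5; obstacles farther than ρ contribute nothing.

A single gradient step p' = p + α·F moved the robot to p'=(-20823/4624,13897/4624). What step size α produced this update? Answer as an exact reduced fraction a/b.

F_att = 1·(g−p) = 1·(13,-20) = (13.0000,-20.0000)
o1: d²=425 > ρ²=60 → inactive
o2: d²=34 ≤ ρ²=60; F_rep = 5·(-3,5)/34² = (-0.0130,0.0216)
o3: d²=1 ≤ ρ²=60; F_rep = 5·(1,0)/1² = (5.0000,0.0000)
F = F_att + ΣF_rep = (17.9870,-19.9784)
Δp = p'−p = (4.4968,-4.9946); α = Δx/Fx = (20793/4624) / (20793/1156) = 1/4
check: Δy/Fy = (-23095/4624) / (-23095/1156) = 1/4 ✓

α = 1/4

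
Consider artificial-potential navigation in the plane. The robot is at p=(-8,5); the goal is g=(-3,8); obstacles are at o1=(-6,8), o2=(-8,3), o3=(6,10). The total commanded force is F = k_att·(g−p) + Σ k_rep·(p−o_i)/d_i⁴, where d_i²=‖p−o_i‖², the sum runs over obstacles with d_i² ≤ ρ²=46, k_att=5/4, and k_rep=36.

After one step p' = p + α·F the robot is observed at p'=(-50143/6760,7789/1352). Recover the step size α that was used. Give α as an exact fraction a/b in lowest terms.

F_att = 5/4·(g−p) = 5/4·(5,3) = (6.2500,3.7500)
o1: d²=13 ≤ ρ²=46; F_rep = 36·(-2,-3)/13² = (-0.4260,-0.6391)
o2: d²=4 ≤ ρ²=46; F_rep = 36·(0,2)/4² = (0.0000,4.5000)
o3: d²=221 > ρ²=46 → inactive
F = F_att + ΣF_rep = (5.8240,7.6109)
Δp = p'−p = (0.5824,0.7611); α = Δx/Fx = (3937/6760) / (3937/676) = 1/10
check: Δy/Fy = (1029/1352) / (5145/676) = 1/10 ✓

α = 1/10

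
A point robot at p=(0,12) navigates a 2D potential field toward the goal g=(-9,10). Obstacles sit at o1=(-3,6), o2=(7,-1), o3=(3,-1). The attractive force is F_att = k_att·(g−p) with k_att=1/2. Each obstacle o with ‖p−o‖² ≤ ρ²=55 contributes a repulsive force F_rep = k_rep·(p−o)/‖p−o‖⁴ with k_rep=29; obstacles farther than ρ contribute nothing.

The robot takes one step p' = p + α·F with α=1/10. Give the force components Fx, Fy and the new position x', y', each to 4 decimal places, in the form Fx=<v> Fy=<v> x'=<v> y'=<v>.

Fx=-4.4570 Fy=-0.9141 x'=-0.4457 y'=11.9086

F_att = 1/2·(g−p) = 1/2·(-9,-2) = (-4.5000,-1.0000)
o1: d²=45 ≤ ρ²=55; F_rep = 29·(3,6)/45² = (0.0430,0.0859)
o2: d²=218 > ρ²=55 → inactive
o3: d²=178 > ρ²=55 → inactive
F = F_att + ΣF_rep = (-4.4570,-0.9141)
p' = p + 1/10·F = (-0.4457,11.9086)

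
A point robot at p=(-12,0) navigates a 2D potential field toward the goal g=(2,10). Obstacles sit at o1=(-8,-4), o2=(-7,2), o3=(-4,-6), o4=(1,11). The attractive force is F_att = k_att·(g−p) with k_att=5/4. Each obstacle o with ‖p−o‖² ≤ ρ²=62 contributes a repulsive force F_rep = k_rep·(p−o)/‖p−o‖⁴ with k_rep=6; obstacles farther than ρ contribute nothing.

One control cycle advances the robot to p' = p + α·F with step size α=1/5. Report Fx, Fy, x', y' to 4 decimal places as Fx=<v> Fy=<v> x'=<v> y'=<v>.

F_att = 5/4·(g−p) = 5/4·(14,10) = (17.5000,12.5000)
o1: d²=32 ≤ ρ²=62; F_rep = 6·(-4,4)/32² = (-0.0234,0.0234)
o2: d²=29 ≤ ρ²=62; F_rep = 6·(-5,-2)/29² = (-0.0357,-0.0143)
o3: d²=100 > ρ²=62 → inactive
o4: d²=290 > ρ²=62 → inactive
F = F_att + ΣF_rep = (17.4409,12.5092)
p' = p + 1/5·F = (-8.5118,2.5018)

Fx=17.4409 Fy=12.5092 x'=-8.5118 y'=2.5018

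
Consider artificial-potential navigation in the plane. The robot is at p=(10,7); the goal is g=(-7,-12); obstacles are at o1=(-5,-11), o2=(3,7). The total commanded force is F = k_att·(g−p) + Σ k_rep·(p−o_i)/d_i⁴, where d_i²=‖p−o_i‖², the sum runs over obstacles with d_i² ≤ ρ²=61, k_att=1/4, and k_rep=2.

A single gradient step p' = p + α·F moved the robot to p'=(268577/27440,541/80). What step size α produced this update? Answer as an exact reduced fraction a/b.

F_att = 1/4·(g−p) = 1/4·(-17,-19) = (-4.2500,-4.7500)
o1: d²=549 > ρ²=61 → inactive
o2: d²=49 ≤ ρ²=61; F_rep = 2·(7,0)/49² = (0.0058,0.0000)
F = F_att + ΣF_rep = (-4.2442,-4.7500)
Δp = p'−p = (-0.2122,-0.2375); α = Δx/Fx = (-5823/27440) / (-5823/1372) = 1/20
check: Δy/Fy = (-19/80) / (-19/4) = 1/20 ✓

α = 1/20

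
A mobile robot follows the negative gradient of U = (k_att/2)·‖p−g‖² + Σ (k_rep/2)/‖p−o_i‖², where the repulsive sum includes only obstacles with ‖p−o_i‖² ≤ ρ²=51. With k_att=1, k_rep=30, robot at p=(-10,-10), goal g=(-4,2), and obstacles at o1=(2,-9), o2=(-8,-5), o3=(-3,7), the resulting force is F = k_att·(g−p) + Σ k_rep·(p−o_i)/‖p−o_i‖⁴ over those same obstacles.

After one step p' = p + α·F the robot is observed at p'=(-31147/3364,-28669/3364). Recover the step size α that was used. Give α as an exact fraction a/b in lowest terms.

α = 1/8

F_att = 1·(g−p) = 1·(6,12) = (6.0000,12.0000)
o1: d²=145 > ρ²=51 → inactive
o2: d²=29 ≤ ρ²=51; F_rep = 30·(-2,-5)/29² = (-0.0713,-0.1784)
o3: d²=338 > ρ²=51 → inactive
F = F_att + ΣF_rep = (5.9287,11.8216)
Δp = p'−p = (0.7411,1.4777); α = Δx/Fx = (2493/3364) / (4986/841) = 1/8
check: Δy/Fy = (4971/3364) / (9942/841) = 1/8 ✓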